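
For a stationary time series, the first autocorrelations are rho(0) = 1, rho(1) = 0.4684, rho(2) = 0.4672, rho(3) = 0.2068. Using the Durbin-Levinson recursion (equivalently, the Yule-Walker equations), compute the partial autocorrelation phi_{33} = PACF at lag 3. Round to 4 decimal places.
\phi_{33} = -0.1300

The PACF at lag k is phi_{kk}, the last component of the solution
to the Yule-Walker system G_k phi = r_k where
  (G_k)_{ij} = rho(|i - j|), (r_k)_i = rho(i), i,j = 1..k.
Equivalently, Durbin-Levinson gives phi_{kk} iteratively:
  phi_{11} = rho(1)
  phi_{kk} = [rho(k) - sum_{j=1..k-1} phi_{k-1,j} rho(k-j)]
            / [1 - sum_{j=1..k-1} phi_{k-1,j} rho(j)],
  phi_{k,j} = phi_{k-1,j} - phi_{kk} phi_{k-1,k-j},  j = 1..k-1.
Step k = 1:
  phi_11 = rho(1) = 0.4684.
Step k = 2:
  phi_22 = [rho(2) - phi_11 rho(1)] / [1 - phi_11 rho(1)] = [0.4672 - (0.4684)(0.4684)] / [1 - (0.4684)(0.4684)]
         = 0.24780144 / 0.78060144 = 0.317449.
  Update: phi_21 = phi_11 - phi_22 phi_11 = 0.4684 - (0.317449)(0.4684) = 0.319707.
Step k = 3:
  phi_33 = [rho(3) - phi_21 rho(2) - phi_22 rho(1)] / [1 - phi_21 rho(1) - phi_22 rho(2)]
    numerator   = 0.2068 - (0.319707)(0.4672) - (0.317449)(0.4684) = -0.09126026
    denominator = 1 - (0.319707)(0.4684) - (0.317449)(0.4672) = 0.70193703
  phi_33 = -0.09126026 / 0.70193703 = -0.13.
Therefore phi_{33} = -0.1300.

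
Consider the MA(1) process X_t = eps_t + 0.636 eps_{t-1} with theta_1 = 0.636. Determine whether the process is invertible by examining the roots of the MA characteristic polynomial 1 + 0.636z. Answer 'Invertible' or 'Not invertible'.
\text{Invertible}

The MA(q) characteristic polynomial is P(z) = 1 + 0.636z.
Invertibility requires all roots to lie outside the unit circle, i.e. |z| > 1 for every root.
This is linear in z: 1 + (0.636) z = 0  =>  z = -1/(0.636) = -1.572327,  |z| = 1.572327.
Moduli of all roots: 1.5723.
All moduli strictly greater than 1? Yes.
Verdict: Invertible.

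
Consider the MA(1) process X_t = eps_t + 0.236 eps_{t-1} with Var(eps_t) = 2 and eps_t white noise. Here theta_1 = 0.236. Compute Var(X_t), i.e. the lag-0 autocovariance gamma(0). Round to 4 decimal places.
\gamma(0) = 2.1114

For an MA(q) process X_t = eps_t + sum_i theta_i eps_{t-i} with
Var(eps_t) = sigma^2, the variance is
  gamma(0) = sigma^2 * (1 + sum_i theta_i^2).
  sum_i theta_i^2 = (0.236)^2 = 0.055696.
  gamma(0) = 2 * (1 + 0.055696) = 2 * 1.055696 = 2.111392, which rounds to 2.1114.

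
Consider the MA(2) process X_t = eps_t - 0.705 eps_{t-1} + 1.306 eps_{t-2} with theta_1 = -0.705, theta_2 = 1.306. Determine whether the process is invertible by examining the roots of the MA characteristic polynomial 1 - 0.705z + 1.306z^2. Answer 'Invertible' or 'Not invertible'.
\text{Not invertible}

The MA(q) characteristic polynomial is P(z) = 1 - 0.705z + 1.306z^2.
Invertibility requires all roots to lie outside the unit circle, i.e. |z| > 1 for every root.
Set 1 + (-0.705) z + (1.306) z^2 = 0, i.e. a z^2 + b z + c = 0 with a = 1.306, b = -0.705, c = 1.
Discriminant D = b^2 - 4ac = (-0.705)^2 - 4*(1.306)*1 = 0.497025 - (5.224) = -4.726975.
D < 0, so the roots are the complex-conjugate pair z = (-b +/- i sqrt(-D)) / (2a) = 0.2699 +/- 0.8324i.
For a conjugate pair |z|^2 = z * conj(z) = (product of roots) = c/a = 1/(1.306) = 0.765697, so |z| = sqrt(0.765697) = 0.875 for both roots.
Moduli of all roots: 0.8750, 0.8750.
All moduli strictly greater than 1? No.
Verdict: Not invertible.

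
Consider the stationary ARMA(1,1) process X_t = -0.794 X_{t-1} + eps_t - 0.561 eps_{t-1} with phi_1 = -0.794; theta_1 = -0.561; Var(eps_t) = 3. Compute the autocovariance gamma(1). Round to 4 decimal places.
\gamma(1) = -15.8990

Multiply the model equation by X_{t-k} and take expectations. With theta_0 = psi_0 = 1 and psi_j the MA(infinity) weights, this gives
  gamma(k) - sum_i phi_i gamma(k-i) = c_k,
  c_k = sigma^2 * sum_{j=k..q} theta_j psi_{j-k}   (c_k = 0 for k > q),
using gamma(-m) = gamma(m).
psi-weights needed (psi_j = theta_j + sum_i phi_i psi_{j-i}):
  psi_1 = theta_1 + phi_1 = -0.561 + (-0.794) = -1.355
Right-hand sides:
  c_0 = sigma^2 (1 + theta_1 psi_1) = 3 * (1 + (-0.561)(-1.355)) = 3 * 1.760155 = 5.280465
  c_1 = sigma^2 theta_1 = 3 * (-0.561) = -1.683
  c_2 = 0
Equations for k = 0 and k = 1 (AR order 1):
  gamma(0) = phi_1 gamma(1) + c_0
  gamma(1) = phi_1 gamma(0) + c_1
Substituting the second into the first: gamma(0) (1 - phi_1^2) = c_0 + phi_1 c_1, so
  gamma(0) = (c_0 + phi_1 c_1) / (1 - phi_1^2) = (5.280465 + (-0.794)(-1.683)) / (1 - (-0.794)^2) = 6.616767 / 0.369564 = 17.904252.
  gamma(1) = phi_1 gamma(0) + c_1 = (-0.794)(17.904252) + (-1.683) = -15.898976.
Therefore gamma(1) = -15.8990 (to 4 decimal places).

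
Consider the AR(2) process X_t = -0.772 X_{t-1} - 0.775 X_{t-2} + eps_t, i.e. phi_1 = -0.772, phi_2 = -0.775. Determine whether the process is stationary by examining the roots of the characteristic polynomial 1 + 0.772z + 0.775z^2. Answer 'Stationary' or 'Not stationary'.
\text{Stationary}

The AR(p) characteristic polynomial is P(z) = 1 + 0.772z + 0.775z^2.
Stationarity requires all roots to lie outside the unit circle, i.e. |z| > 1 for every root.
Set 1 + (0.772) z + (0.775) z^2 = 0, i.e. a z^2 + b z + c = 0 with a = 0.775, b = 0.772, c = 1.
Discriminant D = b^2 - 4ac = (0.772)^2 - 4*(0.775)*1 = 0.595984 - (3.1) = -2.504016.
D < 0, so the roots are the complex-conjugate pair z = (-b +/- i sqrt(-D)) / (2a) = -0.4981 +/- 1.0209i.
For a conjugate pair |z|^2 = z * conj(z) = (product of roots) = c/a = 1/(0.775) = 1.290323, so |z| = sqrt(1.290323) = 1.1359 for both roots.
Moduli of all roots: 1.1359, 1.1359.
All moduli strictly greater than 1? Yes.
Verdict: Stationary.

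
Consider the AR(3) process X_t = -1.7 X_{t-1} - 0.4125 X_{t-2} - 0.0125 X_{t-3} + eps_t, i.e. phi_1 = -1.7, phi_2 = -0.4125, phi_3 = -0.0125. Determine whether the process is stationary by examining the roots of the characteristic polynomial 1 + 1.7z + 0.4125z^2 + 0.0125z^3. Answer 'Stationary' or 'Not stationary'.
\text{Not stationary}

The AR(p) characteristic polynomial is P(z) = 1 + 1.7z + 0.4125z^2 + 0.0125z^3.
Stationarity requires all roots to lie outside the unit circle, i.e. |z| > 1 for every root.
Degree 3: look for a simple real root z0 first, then factor out (1 - z/z0) and solve the remaining quadratic.
Testing z0 = -4: P(-4) = 1 + (1.7)(-4) + (0.4125)(-4)^2 + (0.0125)(-4)^3
  = 1 + (-6.8) + (6.6) + (-0.8) = 0.  So z_0 = -4 is a root, |z_0| = 4.
Divide out the factor (1 + 0.25 z) = (1 - z/z0) (since 1/z0 = -0.25):
  P(z) = (1 + 0.25 z)(1 + (1.45) z + (0.05) z^2)
  [check: z-coef 1.45 - (-0.25) = 1.7; z^2-coef 0.05 - (-0.25)(1.45) = 0.4125; z^3-coef -(-0.25)(0.05) = 0.0125.]
Remaining roots from the quadratic factor 1 + (1.45) z + (0.05) z^2:
  Set 1 + (1.45) z + (0.05) z^2 = 0, i.e. a z^2 + b z + c = 0 with a = 0.05, b = 1.45, c = 1.
  Discriminant D = b^2 - 4ac = (1.45)^2 - 4*(0.05)*1 = 2.1025 - (0.2) = 1.9025.
  D >= 0, so the roots are real: z = (-b +/- sqrt(D)) / (2a) = (-1.45 +/- 1.379311) / (0.1).
    z_1 = (-1.45 + 1.379311) / (0.1) = -0.7069,   |z_1| = 0.7069.
    z_2 = (-1.45 - 1.379311) / (0.1) = -28.2931,   |z_2| = 28.2931.
Moduli of all roots: 4.0000, 0.7069, 28.2931.
All moduli strictly greater than 1? No.
Verdict: Not stationary.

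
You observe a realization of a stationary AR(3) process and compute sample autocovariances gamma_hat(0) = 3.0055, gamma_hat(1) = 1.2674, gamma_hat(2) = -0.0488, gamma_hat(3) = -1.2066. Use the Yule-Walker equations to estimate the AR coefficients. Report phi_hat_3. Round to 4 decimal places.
\hat\phi_{3} = -0.3780

The Yule-Walker equations for an AR(p) process read, in matrix form,
  Gamma_p phi = r_p,   with   (Gamma_p)_{ij} = gamma(|i - j|),
                       (r_p)_i = gamma(i),   i,j = 1..p.
Substitute the sample gammas (Toeplitz matrix and right-hand side of size 3):
  Gamma_p = [[3.0055, 1.2674, -0.0488], [1.2674, 3.0055, 1.2674], [-0.0488, 1.2674, 3.0055]]
  r_p     = [1.2674, -0.0488, -1.2066]
Written out (R1..R3):
  (R1) 3.0055 phi_1 + 1.2674 phi_2 - 0.0488 phi_3 = 1.2674
  (R2) 1.2674 phi_1 + 3.0055 phi_2 + 1.2674 phi_3 = -0.0488
  (R3) -0.0488 phi_1 + 1.2674 phi_2 + 3.0055 phi_3 = -1.2066
Gaussian elimination:
  R2 <- R2 - (1.2674/3.0055) R1 = R2 - (0.421694) R1:  2.471046 phi_2 + 1.287979 phi_3 = -0.583254
  R3 <- R3 - (-0.0488/3.0055) R1 = R3 - (-0.016237) R1:  1.287979 phi_2 + 3.004708 phi_3 = -1.186021
  R3 <- R3 - (1.287979/2.471046) R2 = R3 - (0.521228) R2:  2.333377 phi_3 = -0.882013
Back-substitution:
  phi_hat_3 = -0.882013 / 2.333377 = -0.377998
  phi_hat_2 = (-0.583254 - (1.287979)(-0.377998)) / 2.471046 = -0.039012
  phi_hat_1 = (1.2674 - (1.2674)(-0.039012) - (-0.0488)(-0.377998)) / 3.0055 = 0.432007
So phi_hat = [0.4320, -0.0390, -0.3780].
Therefore phi_hat_3 = -0.3780.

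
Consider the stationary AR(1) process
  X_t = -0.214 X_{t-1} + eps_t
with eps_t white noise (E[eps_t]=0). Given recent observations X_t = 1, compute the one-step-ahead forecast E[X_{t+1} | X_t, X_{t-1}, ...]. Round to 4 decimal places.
E[X_{t+1} \mid \mathcal F_t] = -0.2140

For an AR(p) model X_t = c + sum_i phi_i X_{t-i} + eps_t, the
one-step-ahead conditional mean is
  E[X_{t+1} | X_t, ...] = c + sum_i phi_i X_{t+1-i}.
Substitute known values:
  E[X_{t+1} | ...] = (-0.214) * (1)
                   = -0.2140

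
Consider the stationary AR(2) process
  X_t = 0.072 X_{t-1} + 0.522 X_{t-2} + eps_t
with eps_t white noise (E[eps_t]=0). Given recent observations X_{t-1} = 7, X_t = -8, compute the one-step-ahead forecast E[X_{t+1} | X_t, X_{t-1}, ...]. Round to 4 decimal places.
E[X_{t+1} \mid \mathcal F_t] = 3.0780

For an AR(p) model X_t = c + sum_i phi_i X_{t-i} + eps_t, the
one-step-ahead conditional mean is
  E[X_{t+1} | X_t, ...] = c + sum_i phi_i X_{t+1-i}.
Substitute known values:
  E[X_{t+1} | ...] = (0.072) * (-8) + (0.522) * (7)
                   = 3.0780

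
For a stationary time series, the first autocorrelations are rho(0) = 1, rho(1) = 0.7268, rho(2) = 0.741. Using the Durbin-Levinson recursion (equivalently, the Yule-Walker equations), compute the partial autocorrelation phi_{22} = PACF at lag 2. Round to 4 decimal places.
\phi_{22} = 0.4510

The PACF at lag k is phi_{kk}, the last component of the solution
to the Yule-Walker system G_k phi = r_k where
  (G_k)_{ij} = rho(|i - j|), (r_k)_i = rho(i), i,j = 1..k.
Equivalently, Durbin-Levinson gives phi_{kk} iteratively:
  phi_{11} = rho(1)
  phi_{kk} = [rho(k) - sum_{j=1..k-1} phi_{k-1,j} rho(k-j)]
            / [1 - sum_{j=1..k-1} phi_{k-1,j} rho(j)],
  phi_{k,j} = phi_{k-1,j} - phi_{kk} phi_{k-1,k-j},  j = 1..k-1.
Step k = 1:
  phi_11 = rho(1) = 0.7268.
Step k = 2:
  phi_22 = [rho(2) - phi_11 rho(1)] / [1 - phi_11 rho(1)] = [0.741 - (0.7268)(0.7268)] / [1 - (0.7268)(0.7268)]
         = 0.21276176 / 0.47176176 = 0.451.
Therefore phi_{22} = 0.4510.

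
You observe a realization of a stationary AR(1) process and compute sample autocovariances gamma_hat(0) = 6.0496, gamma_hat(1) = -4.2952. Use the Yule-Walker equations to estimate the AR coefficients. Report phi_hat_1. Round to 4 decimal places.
\hat\phi_{1} = -0.7100

The Yule-Walker equations for an AR(p) process read, in matrix form,
  Gamma_p phi = r_p,   with   (Gamma_p)_{ij} = gamma(|i - j|),
                       (r_p)_i = gamma(i),   i,j = 1..p.
Substitute the sample gammas (Toeplitz matrix and right-hand side of size 1):
  Gamma_p = [[6.0496]]
  r_p     = [-4.2952]
With p = 1 this is the single equation gamma(0) phi_1 = gamma(1):
  phi_hat_1 = gamma(1) / gamma(0) = -4.2952 / 6.0496 = -0.7100.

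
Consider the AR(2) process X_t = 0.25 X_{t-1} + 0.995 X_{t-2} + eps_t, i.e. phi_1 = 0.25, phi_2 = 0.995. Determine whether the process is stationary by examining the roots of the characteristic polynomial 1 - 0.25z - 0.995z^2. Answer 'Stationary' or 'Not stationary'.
\text{Not stationary}

The AR(p) characteristic polynomial is P(z) = 1 - 0.25z - 0.995z^2.
Stationarity requires all roots to lie outside the unit circle, i.e. |z| > 1 for every root.
Set 1 + (-0.25) z + (-0.995) z^2 = 0, i.e. a z^2 + b z + c = 0 with a = -0.995, b = -0.25, c = 1.
Discriminant D = b^2 - 4ac = (-0.25)^2 - 4*(-0.995)*1 = 0.0625 - (-3.98) = 4.0425.
D >= 0, so the roots are real: z = (-b +/- sqrt(D)) / (2a) = (0.25 +/- 2.010597) / (-1.99).
  z_1 = (0.25 + 2.010597) / (-1.99) = -1.136,   |z_1| = 1.136.
  z_2 = (0.25 - 2.010597) / (-1.99) = 0.8847,   |z_2| = 0.8847.
Moduli of all roots: 1.1360, 0.8847.
All moduli strictly greater than 1? No.
Verdict: Not stationary.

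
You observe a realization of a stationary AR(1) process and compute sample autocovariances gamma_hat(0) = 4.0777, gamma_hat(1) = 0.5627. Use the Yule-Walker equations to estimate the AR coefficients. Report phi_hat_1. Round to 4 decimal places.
\hat\phi_{1} = 0.1380

The Yule-Walker equations for an AR(p) process read, in matrix form,
  Gamma_p phi = r_p,   with   (Gamma_p)_{ij} = gamma(|i - j|),
                       (r_p)_i = gamma(i),   i,j = 1..p.
Substitute the sample gammas (Toeplitz matrix and right-hand side of size 1):
  Gamma_p = [[4.0777]]
  r_p     = [0.5627]
With p = 1 this is the single equation gamma(0) phi_1 = gamma(1):
  phi_hat_1 = gamma(1) / gamma(0) = 0.5627 / 4.0777 = 0.1380.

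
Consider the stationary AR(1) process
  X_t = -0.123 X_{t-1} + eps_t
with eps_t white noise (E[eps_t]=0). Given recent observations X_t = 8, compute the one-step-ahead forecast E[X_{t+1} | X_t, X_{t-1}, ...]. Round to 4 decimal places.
E[X_{t+1} \mid \mathcal F_t] = -0.9840

For an AR(p) model X_t = c + sum_i phi_i X_{t-i} + eps_t, the
one-step-ahead conditional mean is
  E[X_{t+1} | X_t, ...] = c + sum_i phi_i X_{t+1-i}.
Substitute known values:
  E[X_{t+1} | ...] = (-0.123) * (8)
                   = -0.9840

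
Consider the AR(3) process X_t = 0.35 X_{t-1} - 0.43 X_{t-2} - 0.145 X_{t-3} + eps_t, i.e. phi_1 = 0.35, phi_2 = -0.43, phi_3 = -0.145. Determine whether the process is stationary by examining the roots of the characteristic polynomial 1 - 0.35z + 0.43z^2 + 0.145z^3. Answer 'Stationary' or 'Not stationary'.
\text{Stationary}

The AR(p) characteristic polynomial is P(z) = 1 - 0.35z + 0.43z^2 + 0.145z^3.
Stationarity requires all roots to lie outside the unit circle, i.e. |z| > 1 for every root.
Degree 3: look for a simple real root z0 first, then factor out (1 - z/z0) and solve the remaining quadratic.
Testing z0 = -4: P(-4) = 1 + (-0.35)(-4) + (0.43)(-4)^2 + (0.145)(-4)^3
  = 1 + (1.4) + (6.88) + (-9.28) = 0.  So z_0 = -4 is a root, |z_0| = 4.
Divide out the factor (1 + 0.25 z) = (1 - z/z0) (since 1/z0 = -0.25):
  P(z) = (1 + 0.25 z)(1 + (-0.6) z + (0.58) z^2)
  [check: z-coef -0.6 - (-0.25) = -0.35; z^2-coef 0.58 - (-0.25)(-0.6) = 0.43; z^3-coef -(-0.25)(0.58) = 0.145.]
Remaining roots from the quadratic factor 1 + (-0.6) z + (0.58) z^2:
  Set 1 + (-0.6) z + (0.58) z^2 = 0, i.e. a z^2 + b z + c = 0 with a = 0.58, b = -0.6, c = 1.
  Discriminant D = b^2 - 4ac = (-0.6)^2 - 4*(0.58)*1 = 0.36 - (2.32) = -1.96.
  D < 0, so the roots are the complex-conjugate pair z = (-b +/- i sqrt(-D)) / (2a) = 0.5172 +/- 1.2069i.
  For a conjugate pair |z|^2 = z * conj(z) = (product of roots) = c/a = 1/(0.58) = 1.724138, so |z| = sqrt(1.724138) = 1.3131 for both roots.
Moduli of all roots: 4.0000, 1.3131, 1.3131.
All moduli strictly greater than 1? Yes.
Verdict: Stationary.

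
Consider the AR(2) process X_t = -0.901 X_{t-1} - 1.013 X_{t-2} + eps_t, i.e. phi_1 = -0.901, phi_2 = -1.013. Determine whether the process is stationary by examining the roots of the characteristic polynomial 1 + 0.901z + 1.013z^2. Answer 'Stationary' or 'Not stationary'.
\text{Not stationary}

The AR(p) characteristic polynomial is P(z) = 1 + 0.901z + 1.013z^2.
Stationarity requires all roots to lie outside the unit circle, i.e. |z| > 1 for every root.
Set 1 + (0.901) z + (1.013) z^2 = 0, i.e. a z^2 + b z + c = 0 with a = 1.013, b = 0.901, c = 1.
Discriminant D = b^2 - 4ac = (0.901)^2 - 4*(1.013)*1 = 0.811801 - (4.052) = -3.240199.
D < 0, so the roots are the complex-conjugate pair z = (-b +/- i sqrt(-D)) / (2a) = -0.4447 +/- 0.8885i.
For a conjugate pair |z|^2 = z * conj(z) = (product of roots) = c/a = 1/(1.013) = 0.987167, so |z| = sqrt(0.987167) = 0.9936 for both roots.
Moduli of all roots: 0.9936, 0.9936.
All moduli strictly greater than 1? No.
Verdict: Not stationary.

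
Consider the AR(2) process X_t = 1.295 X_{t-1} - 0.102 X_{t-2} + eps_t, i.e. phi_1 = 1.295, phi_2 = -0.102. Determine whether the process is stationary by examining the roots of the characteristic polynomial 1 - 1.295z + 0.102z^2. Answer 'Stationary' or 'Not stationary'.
\text{Not stationary}

The AR(p) characteristic polynomial is P(z) = 1 - 1.295z + 0.102z^2.
Stationarity requires all roots to lie outside the unit circle, i.e. |z| > 1 for every root.
Set 1 + (-1.295) z + (0.102) z^2 = 0, i.e. a z^2 + b z + c = 0 with a = 0.102, b = -1.295, c = 1.
Discriminant D = b^2 - 4ac = (-1.295)^2 - 4*(0.102)*1 = 1.677025 - (0.408) = 1.269025.
D >= 0, so the roots are real: z = (-b +/- sqrt(D)) / (2a) = (1.295 +/- 1.12651) / (0.204).
  z_1 = (1.295 + 1.12651) / (0.204) = 11.8701,   |z_1| = 11.8701.
  z_2 = (1.295 - 1.12651) / (0.204) = 0.8259,   |z_2| = 0.8259.
Moduli of all roots: 11.8701, 0.8259.
All moduli strictly greater than 1? No.
Verdict: Not stationary.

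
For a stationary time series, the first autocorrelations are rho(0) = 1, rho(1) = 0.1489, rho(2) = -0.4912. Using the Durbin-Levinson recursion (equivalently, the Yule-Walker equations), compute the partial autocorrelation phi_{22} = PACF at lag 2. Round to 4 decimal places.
\phi_{22} = -0.5250

The PACF at lag k is phi_{kk}, the last component of the solution
to the Yule-Walker system G_k phi = r_k where
  (G_k)_{ij} = rho(|i - j|), (r_k)_i = rho(i), i,j = 1..k.
Equivalently, Durbin-Levinson gives phi_{kk} iteratively:
  phi_{11} = rho(1)
  phi_{kk} = [rho(k) - sum_{j=1..k-1} phi_{k-1,j} rho(k-j)]
            / [1 - sum_{j=1..k-1} phi_{k-1,j} rho(j)],
  phi_{k,j} = phi_{k-1,j} - phi_{kk} phi_{k-1,k-j},  j = 1..k-1.
Step k = 1:
  phi_11 = rho(1) = 0.1489.
Step k = 2:
  phi_22 = [rho(2) - phi_11 rho(1)] / [1 - phi_11 rho(1)] = [-0.4912 - (0.1489)(0.1489)] / [1 - (0.1489)(0.1489)]
         = -0.51337121 / 0.97782879 = -0.525.
Therefore phi_{22} = -0.5250.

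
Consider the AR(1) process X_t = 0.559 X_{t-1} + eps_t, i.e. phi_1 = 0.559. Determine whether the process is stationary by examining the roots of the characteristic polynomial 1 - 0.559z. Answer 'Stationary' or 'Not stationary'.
\text{Stationary}

The AR(p) characteristic polynomial is P(z) = 1 - 0.559z.
Stationarity requires all roots to lie outside the unit circle, i.e. |z| > 1 for every root.
This is linear in z: 1 + (-0.559) z = 0  =>  z = -1/(-0.559) = 1.788909,  |z| = 1.788909.
Moduli of all roots: 1.7889.
All moduli strictly greater than 1? Yes.
Verdict: Stationary.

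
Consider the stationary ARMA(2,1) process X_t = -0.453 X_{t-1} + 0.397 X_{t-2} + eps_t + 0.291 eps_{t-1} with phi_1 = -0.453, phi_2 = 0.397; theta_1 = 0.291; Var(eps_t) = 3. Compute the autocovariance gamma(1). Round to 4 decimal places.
\gamma(1) = -2.5285

Multiply the model equation by X_{t-k} and take expectations. With theta_0 = psi_0 = 1 and psi_j the MA(infinity) weights, this gives
  gamma(k) - sum_i phi_i gamma(k-i) = c_k,
  c_k = sigma^2 * sum_{j=k..q} theta_j psi_{j-k}   (c_k = 0 for k > q),
using gamma(-m) = gamma(m).
psi-weights needed (psi_j = theta_j + sum_i phi_i psi_{j-i}):
  psi_1 = theta_1 + phi_1 = 0.291 + (-0.453) = -0.162
Right-hand sides:
  c_0 = sigma^2 (1 + theta_1 psi_1) = 3 * (1 + (0.291)(-0.162)) = 3 * 0.952858 = 2.858574
  c_1 = sigma^2 theta_1 = 3 * (0.291) = 0.873
  c_2 = 0
Equations for k = 0, 1, 2 (AR order 2, c_2 = 0):
  (E0) gamma(0) = phi_1 gamma(1) + phi_2 gamma(2) + c_0
  (E1) gamma(1) = phi_1 gamma(0) + phi_2 gamma(1) + c_1
  (E2) gamma(2) = phi_1 gamma(1) + phi_2 gamma(0)
From (E1): gamma(1) = A gamma(0) + B with
  A = phi_1 / (1 - phi_2) = -0.453 / 0.603 = -0.751244,   B = c_1 / (1 - phi_2) = 0.873 / 0.603 = 1.447761.
Insert (E2) into (E0): gamma(0) (1 - phi_2^2) = phi_1 (1 + phi_2) gamma(1) + c_0.
  phi_1 (1 + phi_2) = (-0.453)(1.397) = -0.632841,   1 - phi_2^2 = 0.842391.
Replace gamma(1) by A gamma(0) + B and collect gamma(0):
  gamma(0) [0.842391 - (-0.632841)(-0.751244)] = (-0.632841)(1.447761) + 2.858574
  gamma(0) * 0.366973 = 1.942371
  gamma(0) = 1.942371 / 0.366973 = 5.292952.
  gamma(1) = A gamma(0) + B = (-0.751244)(5.292952) + (1.447761) = -2.528536.
Therefore gamma(1) = -2.5285 (to 4 decimal places).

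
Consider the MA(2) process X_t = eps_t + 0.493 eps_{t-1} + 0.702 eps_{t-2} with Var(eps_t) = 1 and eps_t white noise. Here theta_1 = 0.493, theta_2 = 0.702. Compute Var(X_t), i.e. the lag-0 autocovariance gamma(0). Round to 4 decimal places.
\gamma(0) = 1.7359

For an MA(q) process X_t = eps_t + sum_i theta_i eps_{t-i} with
Var(eps_t) = sigma^2, the variance is
  gamma(0) = sigma^2 * (1 + sum_i theta_i^2).
  sum_i theta_i^2 = (0.493)^2 + (0.702)^2 = 0.243049 + 0.492804 = 0.735853.
  gamma(0) = 1 * (1 + 0.735853) = 1 * 1.735853 = 1.735853, which rounds to 1.7359.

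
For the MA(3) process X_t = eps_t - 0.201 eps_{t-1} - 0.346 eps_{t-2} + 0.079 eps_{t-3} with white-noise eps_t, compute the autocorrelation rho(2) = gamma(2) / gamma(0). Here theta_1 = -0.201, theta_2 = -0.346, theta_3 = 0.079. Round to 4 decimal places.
\rho(2) = -0.3103

For an MA(q) process with theta_0 = 1, the autocovariance is
  gamma(k) = sigma^2 * sum_{i=0..q-k} theta_i * theta_{i+k},
and rho(k) = gamma(k) / gamma(0). Sigma^2 cancels.
  numerator   = (1)*(-0.346) + (-0.201)*(0.079) = -0.361879.
  denominator = (1)^2 + (-0.201)^2 + (-0.346)^2 + (0.079)^2 = 1.166358.
  rho(2) = -0.361879 / 1.166358 = -0.3103.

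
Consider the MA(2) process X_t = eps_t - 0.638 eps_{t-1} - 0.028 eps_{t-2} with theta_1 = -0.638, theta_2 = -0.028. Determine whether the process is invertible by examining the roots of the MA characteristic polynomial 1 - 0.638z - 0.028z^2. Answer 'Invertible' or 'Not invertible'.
\text{Invertible}

The MA(q) characteristic polynomial is P(z) = 1 - 0.638z - 0.028z^2.
Invertibility requires all roots to lie outside the unit circle, i.e. |z| > 1 for every root.
Set 1 + (-0.638) z + (-0.028) z^2 = 0, i.e. a z^2 + b z + c = 0 with a = -0.028, b = -0.638, c = 1.
Discriminant D = b^2 - 4ac = (-0.638)^2 - 4*(-0.028)*1 = 0.407044 - (-0.112) = 0.519044.
D >= 0, so the roots are real: z = (-b +/- sqrt(D)) / (2a) = (0.638 +/- 0.720447) / (-0.056).
  z_1 = (0.638 + 0.720447) / (-0.056) = -24.258,   |z_1| = 24.258.
  z_2 = (0.638 - 0.720447) / (-0.056) = 1.4723,   |z_2| = 1.4723.
Moduli of all roots: 24.2580, 1.4723.
All moduli strictly greater than 1? Yes.
Verdict: Invertible.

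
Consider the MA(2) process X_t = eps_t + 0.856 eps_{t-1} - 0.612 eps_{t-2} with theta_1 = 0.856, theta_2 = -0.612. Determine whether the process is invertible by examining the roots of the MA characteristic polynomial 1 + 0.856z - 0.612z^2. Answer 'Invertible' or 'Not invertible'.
\text{Not invertible}

The MA(q) characteristic polynomial is P(z) = 1 + 0.856z - 0.612z^2.
Invertibility requires all roots to lie outside the unit circle, i.e. |z| > 1 for every root.
Set 1 + (0.856) z + (-0.612) z^2 = 0, i.e. a z^2 + b z + c = 0 with a = -0.612, b = 0.856, c = 1.
Discriminant D = b^2 - 4ac = (0.856)^2 - 4*(-0.612)*1 = 0.732736 - (-2.448) = 3.180736.
D >= 0, so the roots are real: z = (-b +/- sqrt(D)) / (2a) = (-0.856 +/- 1.783462) / (-1.224).
  z_1 = (-0.856 + 1.783462) / (-1.224) = -0.7577,   |z_1| = 0.7577.
  z_2 = (-0.856 - 1.783462) / (-1.224) = 2.1564,   |z_2| = 2.1564.
Moduli of all roots: 0.7577, 2.1564.
All moduli strictly greater than 1? No.
Verdict: Not invertible.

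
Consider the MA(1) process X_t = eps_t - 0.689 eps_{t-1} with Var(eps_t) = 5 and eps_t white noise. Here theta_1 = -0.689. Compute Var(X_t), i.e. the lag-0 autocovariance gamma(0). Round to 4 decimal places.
\gamma(0) = 7.3736

For an MA(q) process X_t = eps_t + sum_i theta_i eps_{t-i} with
Var(eps_t) = sigma^2, the variance is
  gamma(0) = sigma^2 * (1 + sum_i theta_i^2).
  sum_i theta_i^2 = (-0.689)^2 = 0.474721.
  gamma(0) = 5 * (1 + 0.474721) = 5 * 1.474721 = 7.373605, which rounds to 7.3736.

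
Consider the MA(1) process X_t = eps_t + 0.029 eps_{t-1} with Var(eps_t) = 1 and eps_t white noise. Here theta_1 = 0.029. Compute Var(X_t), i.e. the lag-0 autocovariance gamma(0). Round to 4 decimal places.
\gamma(0) = 1.0008

For an MA(q) process X_t = eps_t + sum_i theta_i eps_{t-i} with
Var(eps_t) = sigma^2, the variance is
  gamma(0) = sigma^2 * (1 + sum_i theta_i^2).
  sum_i theta_i^2 = (0.029)^2 = 0.000841.
  gamma(0) = 1 * (1 + 0.000841) = 1 * 1.000841 = 1.000841, which rounds to 1.0008.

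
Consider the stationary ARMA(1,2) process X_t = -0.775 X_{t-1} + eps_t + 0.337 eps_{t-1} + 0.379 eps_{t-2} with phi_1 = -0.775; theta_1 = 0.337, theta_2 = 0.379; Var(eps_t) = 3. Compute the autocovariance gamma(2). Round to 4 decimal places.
\gamma(2) = 5.2158

Multiply the model equation by X_{t-k} and take expectations. With theta_0 = psi_0 = 1 and psi_j the MA(infinity) weights, this gives
  gamma(k) - sum_i phi_i gamma(k-i) = c_k,
  c_k = sigma^2 * sum_{j=k..q} theta_j psi_{j-k}   (c_k = 0 for k > q),
using gamma(-m) = gamma(m).
psi-weights needed (psi_j = theta_j + sum_i phi_i psi_{j-i}):
  psi_1 = theta_1 + phi_1 = 0.337 + (-0.775) = -0.438
  psi_2 = theta_2 + phi_1 psi_1 = 0.379 + (-0.775)(-0.438) = 0.71845
Right-hand sides:
  c_0 = sigma^2 (1 + theta_1 psi_1 + theta_2 psi_2) = 3 * (1 + (0.337)(-0.438) + (0.379)(0.71845)) = 3 * 1.124687 = 3.37406
  c_1 = sigma^2 (theta_1 + theta_2 psi_1) = 3 * (0.337 + (0.379)(-0.438)) = 0.512994
  c_2 = sigma^2 theta_2 = 3 * (0.379) = 1.137
Equations for k = 0 and k = 1 (AR order 1):
  gamma(0) = phi_1 gamma(1) + c_0
  gamma(1) = phi_1 gamma(0) + c_1
Substituting the second into the first: gamma(0) (1 - phi_1^2) = c_0 + phi_1 c_1, so
  gamma(0) = (c_0 + phi_1 c_1) / (1 - phi_1^2) = (3.37406 + (-0.775)(0.512994)) / (1 - (-0.775)^2) = 2.976489 / 0.399375 = 7.452868.
  gamma(1) = phi_1 gamma(0) + c_1 = (-0.775)(7.452868) + (0.512994) = -5.262979.
For k = 2: gamma(2) = phi_1 gamma(1) + c_2
  = (-0.775)(-5.262979) + (1.137) = 5.215809.
Therefore gamma(2) = 5.2158 (to 4 decimal places).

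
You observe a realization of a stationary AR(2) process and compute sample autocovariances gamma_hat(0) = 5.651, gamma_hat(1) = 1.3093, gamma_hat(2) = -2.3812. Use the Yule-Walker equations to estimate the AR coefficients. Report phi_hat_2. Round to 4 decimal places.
\hat\phi_{2} = -0.5020

The Yule-Walker equations for an AR(p) process read, in matrix form,
  Gamma_p phi = r_p,   with   (Gamma_p)_{ij} = gamma(|i - j|),
                       (r_p)_i = gamma(i),   i,j = 1..p.
Substitute the sample gammas (Toeplitz matrix and right-hand side of size 2):
  Gamma_p = [[5.651, 1.3093], [1.3093, 5.651]]
  r_p     = [1.3093, -2.3812]
Written out:
  5.651 phi_1 + 1.3093 phi_2 = 1.3093
  1.3093 phi_1 + 5.651 phi_2 = -2.3812
Solve by Cramer's rule:
  det = gamma(0)^2 - gamma(1)^2 = (5.651)^2 - (1.3093)^2 = 31.933801 - 1.71426649 = 30.21953451
  phi_hat_1 = [gamma(1) gamma(0) - gamma(1) gamma(2)] / det = [(1.3093)(5.651) - (1.3093)(-2.3812)] / 30.21953451 = 10.51655946 / 30.21953451 = 0.348
  phi_hat_2 = [gamma(0) gamma(2) - gamma(1)^2] / det = [(5.651)(-2.3812) - (1.3093)^2] / 30.21953451 = -15.17042769 / 30.21953451 = -0.502
So phi_hat = [0.3480, -0.5020].
Therefore phi_hat_2 = -0.5020.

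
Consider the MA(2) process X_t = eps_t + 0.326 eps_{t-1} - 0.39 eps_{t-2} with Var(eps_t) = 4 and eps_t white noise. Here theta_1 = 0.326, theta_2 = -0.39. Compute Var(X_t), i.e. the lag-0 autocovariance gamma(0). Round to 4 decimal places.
\gamma(0) = 5.0335

For an MA(q) process X_t = eps_t + sum_i theta_i eps_{t-i} with
Var(eps_t) = sigma^2, the variance is
  gamma(0) = sigma^2 * (1 + sum_i theta_i^2).
  sum_i theta_i^2 = (0.326)^2 + (-0.39)^2 = 0.106276 + 0.1521 = 0.258376.
  gamma(0) = 4 * (1 + 0.258376) = 4 * 1.258376 = 5.033504, which rounds to 5.0335.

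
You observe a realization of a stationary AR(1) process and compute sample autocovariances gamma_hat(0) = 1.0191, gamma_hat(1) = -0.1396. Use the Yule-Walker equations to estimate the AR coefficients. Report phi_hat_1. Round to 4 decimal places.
\hat\phi_{1} = -0.1370

The Yule-Walker equations for an AR(p) process read, in matrix form,
  Gamma_p phi = r_p,   with   (Gamma_p)_{ij} = gamma(|i - j|),
                       (r_p)_i = gamma(i),   i,j = 1..p.
Substitute the sample gammas (Toeplitz matrix and right-hand side of size 1):
  Gamma_p = [[1.0191]]
  r_p     = [-0.1396]
With p = 1 this is the single equation gamma(0) phi_1 = gamma(1):
  phi_hat_1 = gamma(1) / gamma(0) = -0.1396 / 1.0191 = -0.1370.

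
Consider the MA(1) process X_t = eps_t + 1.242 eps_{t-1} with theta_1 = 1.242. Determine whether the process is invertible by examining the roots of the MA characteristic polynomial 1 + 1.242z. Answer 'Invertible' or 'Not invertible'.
\text{Not invertible}

The MA(q) characteristic polynomial is P(z) = 1 + 1.242z.
Invertibility requires all roots to lie outside the unit circle, i.e. |z| > 1 for every root.
This is linear in z: 1 + (1.242) z = 0  =>  z = -1/(1.242) = -0.805153,  |z| = 0.805153.
Moduli of all roots: 0.8052.
All moduli strictly greater than 1? No.
Verdict: Not invertible.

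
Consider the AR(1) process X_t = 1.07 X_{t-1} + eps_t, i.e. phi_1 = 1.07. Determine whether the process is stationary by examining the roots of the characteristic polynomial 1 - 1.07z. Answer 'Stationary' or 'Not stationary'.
\text{Not stationary}

The AR(p) characteristic polynomial is P(z) = 1 - 1.07z.
Stationarity requires all roots to lie outside the unit circle, i.e. |z| > 1 for every root.
This is linear in z: 1 + (-1.07) z = 0  =>  z = -1/(-1.07) = 0.934579,  |z| = 0.934579.
Moduli of all roots: 0.9346.
All moduli strictly greater than 1? No.
Verdict: Not stationary.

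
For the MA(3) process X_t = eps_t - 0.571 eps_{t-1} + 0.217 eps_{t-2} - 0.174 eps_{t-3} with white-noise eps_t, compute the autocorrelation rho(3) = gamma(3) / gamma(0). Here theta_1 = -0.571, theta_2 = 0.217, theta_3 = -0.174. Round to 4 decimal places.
\rho(3) = -0.1240

For an MA(q) process with theta_0 = 1, the autocovariance is
  gamma(k) = sigma^2 * sum_{i=0..q-k} theta_i * theta_{i+k},
and rho(k) = gamma(k) / gamma(0). Sigma^2 cancels.
  numerator   = (1)*(-0.174) = -0.174.
  denominator = (1)^2 + (-0.571)^2 + (0.217)^2 + (-0.174)^2 = 1.403406.
  rho(3) = -0.174 / 1.403406 = -0.1240.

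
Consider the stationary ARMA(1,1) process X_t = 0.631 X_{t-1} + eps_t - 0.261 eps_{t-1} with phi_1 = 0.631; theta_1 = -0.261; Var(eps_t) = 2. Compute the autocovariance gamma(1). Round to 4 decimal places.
\gamma(1) = 1.0271

Multiply the model equation by X_{t-k} and take expectations. With theta_0 = psi_0 = 1 and psi_j the MA(infinity) weights, this gives
  gamma(k) - sum_i phi_i gamma(k-i) = c_k,
  c_k = sigma^2 * sum_{j=k..q} theta_j psi_{j-k}   (c_k = 0 for k > q),
using gamma(-m) = gamma(m).
psi-weights needed (psi_j = theta_j + sum_i phi_i psi_{j-i}):
  psi_1 = theta_1 + phi_1 = -0.261 + (0.631) = 0.37
Right-hand sides:
  c_0 = sigma^2 (1 + theta_1 psi_1) = 2 * (1 + (-0.261)(0.37)) = 2 * 0.90343 = 1.80686
  c_1 = sigma^2 theta_1 = 2 * (-0.261) = -0.522
  c_2 = 0
Equations for k = 0 and k = 1 (AR order 1):
  gamma(0) = phi_1 gamma(1) + c_0
  gamma(1) = phi_1 gamma(0) + c_1
Substituting the second into the first: gamma(0) (1 - phi_1^2) = c_0 + phi_1 c_1, so
  gamma(0) = (c_0 + phi_1 c_1) / (1 - phi_1^2) = (1.80686 + (0.631)(-0.522)) / (1 - (0.631)^2) = 1.477478 / 0.601839 = 2.454939.
  gamma(1) = phi_1 gamma(0) + c_1 = (0.631)(2.454939) + (-0.522) = 1.027066.
Therefore gamma(1) = 1.0271 (to 4 decimal places).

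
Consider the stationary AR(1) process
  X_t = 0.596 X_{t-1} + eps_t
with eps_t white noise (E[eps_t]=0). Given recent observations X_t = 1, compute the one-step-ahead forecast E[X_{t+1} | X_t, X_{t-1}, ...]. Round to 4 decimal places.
E[X_{t+1} \mid \mathcal F_t] = 0.5960

For an AR(p) model X_t = c + sum_i phi_i X_{t-i} + eps_t, the
one-step-ahead conditional mean is
  E[X_{t+1} | X_t, ...] = c + sum_i phi_i X_{t+1-i}.
Substitute known values:
  E[X_{t+1} | ...] = (0.596) * (1)
                   = 0.5960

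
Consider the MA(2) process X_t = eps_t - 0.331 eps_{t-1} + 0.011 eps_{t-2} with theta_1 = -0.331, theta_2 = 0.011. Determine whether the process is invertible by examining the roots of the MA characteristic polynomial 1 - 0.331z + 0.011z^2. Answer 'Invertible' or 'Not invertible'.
\text{Invertible}

The MA(q) characteristic polynomial is P(z) = 1 - 0.331z + 0.011z^2.
Invertibility requires all roots to lie outside the unit circle, i.e. |z| > 1 for every root.
Set 1 + (-0.331) z + (0.011) z^2 = 0, i.e. a z^2 + b z + c = 0 with a = 0.011, b = -0.331, c = 1.
Discriminant D = b^2 - 4ac = (-0.331)^2 - 4*(0.011)*1 = 0.109561 - (0.044) = 0.065561.
D >= 0, so the roots are real: z = (-b +/- sqrt(D)) / (2a) = (0.331 +/- 0.256049) / (0.022).
  z_1 = (0.331 + 0.256049) / (0.022) = 26.684,   |z_1| = 26.684.
  z_2 = (0.331 - 0.256049) / (0.022) = 3.4069,   |z_2| = 3.4069.
Moduli of all roots: 26.6840, 3.4069.
All moduli strictly greater than 1? Yes.
Verdict: Invertible.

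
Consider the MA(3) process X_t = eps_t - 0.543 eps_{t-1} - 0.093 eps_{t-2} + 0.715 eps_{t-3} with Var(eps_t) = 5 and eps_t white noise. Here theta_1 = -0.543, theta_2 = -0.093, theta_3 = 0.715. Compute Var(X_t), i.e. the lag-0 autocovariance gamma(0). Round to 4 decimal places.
\gamma(0) = 9.0736

For an MA(q) process X_t = eps_t + sum_i theta_i eps_{t-i} with
Var(eps_t) = sigma^2, the variance is
  gamma(0) = sigma^2 * (1 + sum_i theta_i^2).
  sum_i theta_i^2 = (-0.543)^2 + (-0.093)^2 + (0.715)^2 = 0.294849 + 0.008649 + 0.511225 = 0.814723.
  gamma(0) = 5 * (1 + 0.814723) = 5 * 1.814723 = 9.073615, which rounds to 9.0736.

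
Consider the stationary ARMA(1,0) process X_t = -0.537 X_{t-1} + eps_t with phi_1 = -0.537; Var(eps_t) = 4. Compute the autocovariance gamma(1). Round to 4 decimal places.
\gamma(1) = -3.0184

Multiply the model equation by X_{t-k} and take expectations. With theta_0 = psi_0 = 1 and psi_j the MA(infinity) weights, this gives
  gamma(k) - sum_i phi_i gamma(k-i) = c_k,
  c_k = sigma^2 * sum_{j=k..q} theta_j psi_{j-k}   (c_k = 0 for k > q),
using gamma(-m) = gamma(m).
Pure AR (q = 0): c_0 = sigma^2 = 4, c_k = 0 for k >= 1.
Equations for k = 0 and k = 1 (AR order 1):
  gamma(0) = phi_1 gamma(1) + c_0
  gamma(1) = phi_1 gamma(0) + c_1
Substituting the second into the first: gamma(0) (1 - phi_1^2) = c_0 + phi_1 c_1, so
  gamma(0) = c_0 / (1 - phi_1^2) = 4 / (1 - (-0.537)^2) = 4 / 0.711631 = 5.620891.
  gamma(1) = phi_1 gamma(0) = (-0.537)(5.620891) = -3.018418.
Therefore gamma(1) = -3.0184 (to 4 decimal places).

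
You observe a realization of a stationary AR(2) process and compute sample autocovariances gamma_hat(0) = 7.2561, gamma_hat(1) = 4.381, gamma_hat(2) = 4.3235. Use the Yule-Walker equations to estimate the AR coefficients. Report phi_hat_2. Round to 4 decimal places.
\hat\phi_{2} = 0.3640

The Yule-Walker equations for an AR(p) process read, in matrix form,
  Gamma_p phi = r_p,   with   (Gamma_p)_{ij} = gamma(|i - j|),
                       (r_p)_i = gamma(i),   i,j = 1..p.
Substitute the sample gammas (Toeplitz matrix and right-hand side of size 2):
  Gamma_p = [[7.2561, 4.381], [4.381, 7.2561]]
  r_p     = [4.381, 4.3235]
Written out:
  7.2561 phi_1 + 4.381 phi_2 = 4.381
  4.381 phi_1 + 7.2561 phi_2 = 4.3235
Solve by Cramer's rule:
  det = gamma(0)^2 - gamma(1)^2 = (7.2561)^2 - (4.381)^2 = 52.65098721 - 19.193161 = 33.45782621
  phi_hat_1 = [gamma(1) gamma(0) - gamma(1) gamma(2)] / det = [(4.381)(7.2561) - (4.381)(4.3235)] / 33.45782621 = 12.8477206 / 33.45782621 = 0.384
  phi_hat_2 = [gamma(0) gamma(2) - gamma(1)^2] / det = [(7.2561)(4.3235) - (4.381)^2] / 33.45782621 = 12.17858735 / 33.45782621 = 0.364
So phi_hat = [0.3840, 0.3640].
Therefore phi_hat_2 = 0.3640.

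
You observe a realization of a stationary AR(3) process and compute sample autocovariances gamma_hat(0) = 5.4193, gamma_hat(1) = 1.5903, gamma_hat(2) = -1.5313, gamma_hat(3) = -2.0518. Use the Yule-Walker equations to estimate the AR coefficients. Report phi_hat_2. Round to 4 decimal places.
\hat\phi_{2} = -0.3260

The Yule-Walker equations for an AR(p) process read, in matrix form,
  Gamma_p phi = r_p,   with   (Gamma_p)_{ij} = gamma(|i - j|),
                       (r_p)_i = gamma(i),   i,j = 1..p.
Substitute the sample gammas (Toeplitz matrix and right-hand side of size 3):
  Gamma_p = [[5.4193, 1.5903, -1.5313], [1.5903, 5.4193, 1.5903], [-1.5313, 1.5903, 5.4193]]
  r_p     = [1.5903, -1.5313, -2.0518]
Written out (R1..R3):
  (R1) 5.4193 phi_1 + 1.5903 phi_2 - 1.5313 phi_3 = 1.5903
  (R2) 1.5903 phi_1 + 5.4193 phi_2 + 1.5903 phi_3 = -1.5313
  (R3) -1.5313 phi_1 + 1.5903 phi_2 + 5.4193 phi_3 = -2.0518
Gaussian elimination:
  R2 <- R2 - (1.5903/5.4193) R1 = R2 - (0.293451) R1:  4.952625 phi_2 + 2.039662 phi_3 = -1.997975
  R3 <- R3 - (-1.5313/5.4193) R1 = R3 - (-0.282564) R1:  2.039662 phi_2 + 4.986609 phi_3 = -1.602438
  R3 <- R3 - (2.039662/4.952625) R2 = R3 - (0.411835) R2:  4.146606 phi_3 = -0.779603
Back-substitution:
  phi_hat_3 = -0.779603 / 4.146606 = -0.18801
  phi_hat_2 = (-1.997975 - (2.039662)(-0.18801)) / 4.952625 = -0.325989
  phi_hat_1 = (1.5903 - (1.5903)(-0.325989) - (-1.5313)(-0.18801)) / 5.4193 = 0.335988
So phi_hat = [0.3360, -0.3260, -0.1880].
Therefore phi_hat_2 = -0.3260.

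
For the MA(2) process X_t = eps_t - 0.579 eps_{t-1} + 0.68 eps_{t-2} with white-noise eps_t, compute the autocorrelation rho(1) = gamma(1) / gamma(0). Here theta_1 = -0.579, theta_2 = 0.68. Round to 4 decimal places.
\rho(1) = -0.5411

For an MA(q) process with theta_0 = 1, the autocovariance is
  gamma(k) = sigma^2 * sum_{i=0..q-k} theta_i * theta_{i+k},
and rho(k) = gamma(k) / gamma(0). Sigma^2 cancels.
  numerator   = (1)*(-0.579) + (-0.579)*(0.68) = -0.97272.
  denominator = (1)^2 + (-0.579)^2 + (0.68)^2 = 1.797641.
  rho(1) = -0.97272 / 1.797641 = -0.5411.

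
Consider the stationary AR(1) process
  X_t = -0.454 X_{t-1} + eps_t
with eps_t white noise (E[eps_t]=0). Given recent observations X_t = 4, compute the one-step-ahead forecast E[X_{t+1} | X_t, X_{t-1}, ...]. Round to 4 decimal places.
E[X_{t+1} \mid \mathcal F_t] = -1.8160

For an AR(p) model X_t = c + sum_i phi_i X_{t-i} + eps_t, the
one-step-ahead conditional mean is
  E[X_{t+1} | X_t, ...] = c + sum_i phi_i X_{t+1-i}.
Substitute known values:
  E[X_{t+1} | ...] = (-0.454) * (4)
                   = -1.8160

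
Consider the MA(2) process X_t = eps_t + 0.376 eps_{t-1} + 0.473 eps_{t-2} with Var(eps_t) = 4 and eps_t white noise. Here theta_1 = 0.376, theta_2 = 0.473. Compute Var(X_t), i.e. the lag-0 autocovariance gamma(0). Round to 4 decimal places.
\gamma(0) = 5.4604

For an MA(q) process X_t = eps_t + sum_i theta_i eps_{t-i} with
Var(eps_t) = sigma^2, the variance is
  gamma(0) = sigma^2 * (1 + sum_i theta_i^2).
  sum_i theta_i^2 = (0.376)^2 + (0.473)^2 = 0.141376 + 0.223729 = 0.365105.
  gamma(0) = 4 * (1 + 0.365105) = 4 * 1.365105 = 5.46042, which rounds to 5.4604.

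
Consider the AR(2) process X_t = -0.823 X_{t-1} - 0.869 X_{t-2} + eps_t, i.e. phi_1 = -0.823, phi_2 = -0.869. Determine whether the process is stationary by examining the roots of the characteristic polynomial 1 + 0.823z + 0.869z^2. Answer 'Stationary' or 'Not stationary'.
\text{Stationary}

The AR(p) characteristic polynomial is P(z) = 1 + 0.823z + 0.869z^2.
Stationarity requires all roots to lie outside the unit circle, i.e. |z| > 1 for every root.
Set 1 + (0.823) z + (0.869) z^2 = 0, i.e. a z^2 + b z + c = 0 with a = 0.869, b = 0.823, c = 1.
Discriminant D = b^2 - 4ac = (0.823)^2 - 4*(0.869)*1 = 0.677329 - (3.476) = -2.798671.
D < 0, so the roots are the complex-conjugate pair z = (-b +/- i sqrt(-D)) / (2a) = -0.4735 +/- 0.9626i.
For a conjugate pair |z|^2 = z * conj(z) = (product of roots) = c/a = 1/(0.869) = 1.150748, so |z| = sqrt(1.150748) = 1.0727 for both roots.
Moduli of all roots: 1.0727, 1.0727.
All moduli strictly greater than 1? Yes.
Verdict: Stationary.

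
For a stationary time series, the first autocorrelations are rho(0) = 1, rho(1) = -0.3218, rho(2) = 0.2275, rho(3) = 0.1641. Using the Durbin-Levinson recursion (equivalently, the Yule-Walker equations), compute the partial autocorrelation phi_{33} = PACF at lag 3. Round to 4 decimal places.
\phi_{33} = 0.3090

The PACF at lag k is phi_{kk}, the last component of the solution
to the Yule-Walker system G_k phi = r_k where
  (G_k)_{ij} = rho(|i - j|), (r_k)_i = rho(i), i,j = 1..k.
Equivalently, Durbin-Levinson gives phi_{kk} iteratively:
  phi_{11} = rho(1)
  phi_{kk} = [rho(k) - sum_{j=1..k-1} phi_{k-1,j} rho(k-j)]
            / [1 - sum_{j=1..k-1} phi_{k-1,j} rho(j)],
  phi_{k,j} = phi_{k-1,j} - phi_{kk} phi_{k-1,k-j},  j = 1..k-1.
Step k = 1:
  phi_11 = rho(1) = -0.3218.
Step k = 2:
  phi_22 = [rho(2) - phi_11 rho(1)] / [1 - phi_11 rho(1)] = [0.2275 - (-0.3218)(-0.3218)] / [1 - (-0.3218)(-0.3218)]
         = 0.12394476 / 0.89644476 = 0.138263.
  Update: phi_21 = phi_11 - phi_22 phi_11 = -0.3218 - (0.138263)(-0.3218) = -0.277307.
Step k = 3:
  phi_33 = [rho(3) - phi_21 rho(2) - phi_22 rho(1)] / [1 - phi_21 rho(1) - phi_22 rho(2)]
    numerator   = 0.1641 - (-0.277307)(0.2275) - (0.138263)(-0.3218) = 0.27168026
    denominator = 1 - (-0.277307)(-0.3218) - (0.138263)(0.2275) = 0.87930784
  phi_33 = 0.27168026 / 0.87930784 = 0.309.
Therefore phi_{33} = 0.3090.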